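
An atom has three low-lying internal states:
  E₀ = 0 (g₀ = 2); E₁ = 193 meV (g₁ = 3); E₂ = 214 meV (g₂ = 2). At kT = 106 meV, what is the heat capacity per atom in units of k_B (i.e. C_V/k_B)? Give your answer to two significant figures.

Eᵢ/kT = 0, 1.821, 2.019.
Z = Σ gᵢe^(−Eᵢ/kT) = 2·e^(−0) + 3·e^(−1.821) + 2·e^(−2.019) = 2.000 + 0.4856 + 0.2656 = 2.751.
⟨E⟩ = 54.73 meV, ⟨E²⟩ = 11000 meV².
C_V/k_B = (⟨E²⟩ − ⟨E⟩²)/(kT)² = (11000 − 2995)/11240 = 0.71.

0.71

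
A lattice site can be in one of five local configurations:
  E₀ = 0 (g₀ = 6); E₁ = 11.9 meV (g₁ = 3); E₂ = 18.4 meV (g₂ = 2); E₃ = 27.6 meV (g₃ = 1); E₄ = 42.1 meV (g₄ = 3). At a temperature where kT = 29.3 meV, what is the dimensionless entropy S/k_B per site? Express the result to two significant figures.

Eᵢ/kT = 0, 0.4061, 0.6280, 0.9420, 1.437.
Z = Σ gᵢe^(−Eᵢ/kT) = 6·e^(−0) + 3·e^(−0.4061) + 2·e^(−0.6280) + 1·e^(−0.9420) + 3·e^(−1.437) = 6.000 + 1.999 + 1.067 + 0.3898 + 0.7129 = 10.17.
⟨E⟩ = Σ EᵢPᵢ = 8.279 meV.
S/k_B = ln Z + ⟨E⟩/kT = ln(10.17) + 8.279/29.3 = 2.319 + 0.2826 = 2.6.

2.6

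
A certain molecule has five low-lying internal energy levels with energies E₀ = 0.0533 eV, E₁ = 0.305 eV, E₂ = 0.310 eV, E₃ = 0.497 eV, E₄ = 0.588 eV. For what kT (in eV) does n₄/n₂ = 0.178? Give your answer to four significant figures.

0.1611 eV

n₄/n₂ = exp[−(E₄−E₂)/kT] = 0.178.
⇒ (E₄−E₂)/kT = ln(1/0.178) = ln(5.61798) = 1.72597.
kT = 0.278 eV / 1.72597 = 0.1611 eV.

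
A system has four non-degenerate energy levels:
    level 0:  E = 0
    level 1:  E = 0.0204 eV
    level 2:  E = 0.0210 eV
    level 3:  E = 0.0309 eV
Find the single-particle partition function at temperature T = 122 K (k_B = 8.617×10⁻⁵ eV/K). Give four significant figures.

k_BT = 8.617×10⁻⁵ × 122 K = 0.0105127 eV.
Eᵢ/kT = 0, 1.94051, 1.99758, 2.93930.
Z = Σ e^(−Eᵢ/kT) = e^(−0) + e^(−1.94051) + e^(−1.99758) + e^(−2.93930) = 1.00000 + 0.143631 + 0.135663 + 0.0529027 = 1.33220.

Z = 1.332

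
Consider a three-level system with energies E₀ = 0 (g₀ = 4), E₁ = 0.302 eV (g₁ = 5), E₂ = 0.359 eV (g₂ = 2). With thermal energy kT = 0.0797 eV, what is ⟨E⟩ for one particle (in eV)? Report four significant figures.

Eᵢ/kT = 0, 3.78921, 4.50439.
Z = Σ gᵢe^(−Eᵢ/kT) = 4·e^(−0) + 5·e^(−3.78921) + 2·e^(−4.50439) = 4.00000 + 0.113067 + 0.0221207 = 4.13519.
⟨E⟩ = Σ Eᵢ gᵢe^(−Eᵢ/kT) / Z = (0·4.00000 + 0.302·0.113067 + 0.359·0.0221207) / 4.13519 = 0.01018 eV.

0.01018 eV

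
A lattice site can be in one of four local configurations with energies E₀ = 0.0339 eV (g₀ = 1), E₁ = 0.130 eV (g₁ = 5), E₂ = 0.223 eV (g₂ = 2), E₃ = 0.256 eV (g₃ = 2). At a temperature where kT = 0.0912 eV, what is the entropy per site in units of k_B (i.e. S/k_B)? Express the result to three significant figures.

2.03

Eᵢ/kT = 0.37171, 1.4254, 2.4452, 2.8070.
Z = Σ gᵢe^(−Eᵢ/kT) = 1·e^(−0.37171) + 5·e^(−1.4254) + 2·e^(−2.4452) + 2·e^(−2.8070) = 0.68955 + 1.2021 + 0.17342 + 0.12077 = 2.1858.
⟨E⟩ = Σ EᵢPᵢ = 0.11403 eV.
S/k_B = ln Z + ⟨E⟩/kT = ln(2.1858) + 0.11403/0.0912 = 0.78198 + 1.2503 = 2.03.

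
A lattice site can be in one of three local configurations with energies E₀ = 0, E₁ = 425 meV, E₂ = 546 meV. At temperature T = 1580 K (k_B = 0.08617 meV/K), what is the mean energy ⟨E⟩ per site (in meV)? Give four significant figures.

k_BT = 0.08617 × 1580 K = 136.149 meV.
Eᵢ/kT = 0, 3.12158, 4.01031.
Z = Σ e^(−Eᵢ/kT) = e^(−0) + e^(−3.12158) + e^(−4.01031) = 1.00000 + 0.0440875 + 0.0181278 = 1.06222.
⟨E⟩ = Σ Eᵢ e^(−Eᵢ/kT) / Z = (0·1.00000 + 425·0.0440875 + 546·0.0181278) / 1.06222 = 26.96 meV.

26.96 meV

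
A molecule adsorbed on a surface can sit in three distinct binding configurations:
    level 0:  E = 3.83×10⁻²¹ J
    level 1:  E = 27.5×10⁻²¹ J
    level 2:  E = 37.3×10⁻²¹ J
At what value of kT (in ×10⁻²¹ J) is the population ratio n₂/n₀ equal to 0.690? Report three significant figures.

90.2 ×10⁻²¹ J

n₂/n₀ = exp[−(E₂−E₀)/kT] = 0.690.
⇒ (E₂−E₀)/kT = ln(1/0.690) = ln(1.4493) = 0.37108.
kT = 33.47 ×10⁻²¹ J / 0.37108 = 90.2 ×10⁻²¹ J.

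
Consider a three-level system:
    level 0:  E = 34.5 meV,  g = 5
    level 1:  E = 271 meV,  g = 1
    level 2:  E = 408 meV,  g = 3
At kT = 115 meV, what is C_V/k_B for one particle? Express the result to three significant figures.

Eᵢ/kT = 0.30000, 2.3565, 3.5478.
Z = Σ gᵢe^(−Eᵢ/kT) = 5·e^(−0.30000) + 1·e^(−2.3565) + 3·e^(−3.5478) = 3.7041 + 0.094751 + 0.086364 = 3.8852.
⟨E⟩ = 48.570 meV, ⟨E²⟩ = 6626.1 meV².
C_V/k_B = (⟨E²⟩ − ⟨E⟩²)/(kT)² = (6626.1 − 2359.0)/13225 = 0.323.

0.323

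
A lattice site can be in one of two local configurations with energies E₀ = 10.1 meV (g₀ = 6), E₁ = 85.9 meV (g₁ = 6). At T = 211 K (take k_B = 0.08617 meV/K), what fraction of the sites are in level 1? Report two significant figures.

0.015

k_BT = 0.08617 × 211 K = 18.18 meV.
Eᵢ/kT = 0.5556, 4.725.
Z = Σ gᵢe^(−Eᵢ/kT) = 6·e^(−0.5556) + 6·e^(−4.725) = 3.442 + 0.05322 = 3.495.
P₁ = g₁ e^(−E₁/kT) / Z = 0.05322/3.495 = 0.015.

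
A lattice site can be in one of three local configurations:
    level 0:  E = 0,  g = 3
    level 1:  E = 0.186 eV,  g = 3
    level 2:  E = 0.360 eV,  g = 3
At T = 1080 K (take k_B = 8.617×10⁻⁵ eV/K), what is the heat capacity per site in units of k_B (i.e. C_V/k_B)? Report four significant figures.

k_BT = 8.617×10⁻⁵ × 1080 K = 0.0930636 eV.
Eᵢ/kT = 0, 1.99863, 3.86832.
Z = Σ gᵢe^(−Eᵢ/kT) = 3·e^(−0) + 3·e^(−1.99863) + 3·e^(−3.86832) = 3.00000 + 0.406562 + 0.0626803 = 3.46924.
⟨E⟩ = 0.0283017 eV, ⟨E²⟩ = 0.00639586 eV².
C_V/k_B = (⟨E²⟩ − ⟨E⟩²)/(kT)² = (0.00639586 − 0.000800986)/0.00866083 = 0.6460.

0.6460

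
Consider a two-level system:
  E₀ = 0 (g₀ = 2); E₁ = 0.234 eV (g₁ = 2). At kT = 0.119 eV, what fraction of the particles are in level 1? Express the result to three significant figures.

Eᵢ/kT = 0, 1.9664.
Z = Σ gᵢe^(−Eᵢ/kT) = 2·e^(−0) + 2·e^(−1.9664) = 2.0000 + 0.27992 = 2.2799.
P₁ = g₁ e^(−E₁/kT) / Z = 0.27992/2.2799 = 0.123.

0.123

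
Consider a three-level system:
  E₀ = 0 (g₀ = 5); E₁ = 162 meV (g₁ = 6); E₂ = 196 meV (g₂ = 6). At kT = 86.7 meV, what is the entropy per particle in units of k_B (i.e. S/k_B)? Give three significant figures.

Eᵢ/kT = 0, 1.8685, 2.2607.
Z = Σ gᵢe^(−Eᵢ/kT) = 5·e^(−0) + 6·e^(−1.8685) + 6·e^(−2.2607) = 5.0000 + 0.92613 + 0.62566 = 6.5518.
⟨E⟩ = Σ EᵢPᵢ = 41.616 meV.
S/k_B = ln Z + ⟨E⟩/kT = ln(6.5518) + 41.616/86.7 = 1.8797 + 0.48000 = 2.36.

2.36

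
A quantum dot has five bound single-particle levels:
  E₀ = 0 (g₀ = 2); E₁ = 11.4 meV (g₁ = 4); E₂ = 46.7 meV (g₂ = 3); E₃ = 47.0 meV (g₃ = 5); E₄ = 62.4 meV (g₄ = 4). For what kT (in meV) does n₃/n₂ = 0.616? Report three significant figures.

n₃/n₂ = (g₃/g₂) exp[−(E₃−E₂)/kT] = 0.616.
⇒ (E₃−E₂)/kT = ln((5/3)/0.616) = ln(2.7056) = 0.99532.
kT = 0.3 meV / 0.99532 = 0.301 meV.

0.301 meV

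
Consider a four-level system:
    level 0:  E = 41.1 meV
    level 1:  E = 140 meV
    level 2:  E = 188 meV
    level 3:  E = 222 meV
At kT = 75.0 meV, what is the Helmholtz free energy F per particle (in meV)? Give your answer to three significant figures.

Eᵢ/kT = 0.54800, 1.8667, 2.5067, 2.9600.
Z = Σ e^(−Eᵢ/kT) = e^(−0.54800) + e^(−1.8667) + e^(−2.5067) + e^(−2.9600) = 0.57810 + 0.15463 + 0.081537 + 0.051819 = 0.86609.
F = −kT ln Z = −75.0 × ln(0.86609) = −75.0 × -0.14377 = 10.8 meV.

10.8 meV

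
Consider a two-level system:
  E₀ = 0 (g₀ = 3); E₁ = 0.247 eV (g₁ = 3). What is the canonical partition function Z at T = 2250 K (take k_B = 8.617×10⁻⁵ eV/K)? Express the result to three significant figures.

Z = 3.84

k_BT = 8.617×10⁻⁵ × 2250 K = 0.19388 eV.
Eᵢ/kT = 0, 1.2740.
Z = Σ gᵢe^(−Eᵢ/kT) = 3·e^(−0) + 3·e^(−1.2740) = 3.0000 + 0.83913 = 3.8391.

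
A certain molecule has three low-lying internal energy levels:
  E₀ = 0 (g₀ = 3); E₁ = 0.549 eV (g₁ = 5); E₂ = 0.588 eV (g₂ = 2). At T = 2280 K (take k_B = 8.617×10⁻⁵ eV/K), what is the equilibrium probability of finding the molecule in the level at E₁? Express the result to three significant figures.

k_BT = 8.617×10⁻⁵ × 2280 K = 0.19647 eV.
Eᵢ/kT = 0, 2.7943, 2.9928.
Z = Σ gᵢe^(−Eᵢ/kT) = 3·e^(−0) + 5·e^(−2.7943) + 2·e^(−2.9928) = 3.0000 + 0.30579 + 0.10029 = 3.4061.
P₁ = g₁ e^(−E₁/kT) / Z = 0.30579/3.4061 = 0.0898.

0.0898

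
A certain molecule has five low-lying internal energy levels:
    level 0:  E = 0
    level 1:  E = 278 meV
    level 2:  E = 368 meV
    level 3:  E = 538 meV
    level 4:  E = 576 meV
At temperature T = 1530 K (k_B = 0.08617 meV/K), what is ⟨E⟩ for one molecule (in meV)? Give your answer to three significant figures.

k_BT = 0.08617 × 1530 K = 131.84 meV.
Eᵢ/kT = 0, 2.1086, 2.7913, 4.0807, 4.3689.
Z = Σ e^(−Eᵢ/kT) = e^(−0) + e^(−2.1086) + e^(−2.7913) + e^(−4.0807) + e^(−4.3689) = 1.0000 + 0.12141 + 0.061341 + 0.016896 + 0.012665 = 1.2123.
⟨E⟩ = Σ Eᵢ e^(−Eᵢ/kT) / Z = (0·1.0000 + 278·0.12141 + 368·0.061341 + 538·0.016896 + 576·0.012665) / 1.2123 = 60.0 meV.

60.0 meV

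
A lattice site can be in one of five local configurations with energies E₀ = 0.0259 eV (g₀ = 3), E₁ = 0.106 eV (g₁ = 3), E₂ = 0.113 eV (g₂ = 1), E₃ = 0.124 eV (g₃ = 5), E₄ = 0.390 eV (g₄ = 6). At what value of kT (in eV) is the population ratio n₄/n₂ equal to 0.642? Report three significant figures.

n₄/n₂ = (g₄/g₂) exp[−(E₄−E₂)/kT] = 0.642.
⇒ (E₄−E₂)/kT = ln((6/1)/0.642) = ln(9.3458) = 2.2349.
kT = 0.277 eV / 2.2349 = 0.124 eV.

0.124 eV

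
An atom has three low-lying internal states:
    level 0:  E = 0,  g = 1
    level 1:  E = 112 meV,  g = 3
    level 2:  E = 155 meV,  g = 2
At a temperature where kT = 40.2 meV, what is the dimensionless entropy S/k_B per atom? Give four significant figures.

Eᵢ/kT = 0, 2.78607, 3.85572.
Z = Σ gᵢe^(−Eᵢ/kT) = 1·e^(−0) + 3·e^(−2.78607) + 2·e^(−3.85572) = 1.00000 + 0.184989 + 0.0423167 = 1.22731.
⟨E⟩ = Σ EᵢPᵢ = 22.2257 meV.
S/k_B = ln Z + ⟨E⟩/kT = ln(1.22731) + 22.2257/40.2 = 0.204825 + 0.552878 = 0.7577.

0.7577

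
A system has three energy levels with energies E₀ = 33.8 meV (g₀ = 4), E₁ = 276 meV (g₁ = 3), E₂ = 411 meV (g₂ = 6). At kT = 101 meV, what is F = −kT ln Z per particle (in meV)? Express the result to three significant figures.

Eᵢ/kT = 0.33465, 2.7327, 4.0693.
Z = Σ gᵢe^(−Eᵢ/kT) = 4·e^(−0.33465) + 3·e^(−2.7327) + 6·e^(−4.0693) = 2.8624 + 0.19513 + 0.10254 = 3.1601.
F = −kT ln Z = −101 × ln(3.1601) = −101 × 1.1506 = -116 meV.

-116 meV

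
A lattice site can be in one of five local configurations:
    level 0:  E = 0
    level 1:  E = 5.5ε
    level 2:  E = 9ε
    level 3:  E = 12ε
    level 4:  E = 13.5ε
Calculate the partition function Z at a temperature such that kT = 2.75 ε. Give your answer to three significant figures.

Eᵢ/kT = 0, 2.0000, 3.2727, 4.3636, 4.9091.
Z = Σ e^(−Eᵢ/kT) = e^(−0) + e^(−2.0000) + e^(−3.2727) + e^(−4.3636) + e^(−4.9091) = 1.0000 + 0.13534 + 0.037904 + 0.012732 + 0.0073791 = 1.1934.

Z = 1.19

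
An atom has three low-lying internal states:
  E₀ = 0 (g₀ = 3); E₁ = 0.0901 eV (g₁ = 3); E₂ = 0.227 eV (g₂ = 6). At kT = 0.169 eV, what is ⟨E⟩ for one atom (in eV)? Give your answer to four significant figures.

Eᵢ/kT = 0, 0.533136, 1.34320.
Z = Σ gᵢe^(−Eᵢ/kT) = 3·e^(−0) + 3·e^(−0.533136) + 6·e^(−1.34320) = 3.00000 + 1.76029 + 1.56605 = 6.32634.
⟨E⟩ = Σ Eᵢ gᵢe^(−Eᵢ/kT) / Z = (0·3.00000 + 0.0901·1.76029 + 0.227·1.56605) / 6.32634 = 0.08126 eV.

0.08126 eV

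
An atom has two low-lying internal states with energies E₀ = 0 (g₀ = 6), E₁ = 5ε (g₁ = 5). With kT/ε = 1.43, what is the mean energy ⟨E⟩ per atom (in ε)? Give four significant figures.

Eᵢ/kT = 0, 3.49650.
Z = Σ gᵢe^(−Eᵢ/kT) = 6·e^(−0) + 5·e^(−3.49650) = 6.00000 + 0.151516 = 6.15152.
⟨E⟩ = Σ Eᵢ gᵢe^(−Eᵢ/kT) / Z = (0·6.00000 + 5·0.151516) / 6.15152 = 0.1232 ε.

0.1232 ε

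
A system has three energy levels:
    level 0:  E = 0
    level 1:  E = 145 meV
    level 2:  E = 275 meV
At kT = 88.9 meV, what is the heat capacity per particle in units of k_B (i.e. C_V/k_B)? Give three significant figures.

Eᵢ/kT = 0, 1.6310, 3.0934.
Z = Σ e^(−Eᵢ/kT) = e^(−0) + e^(−1.6310) + e^(−3.0934) = 1.0000 + 0.19573 + 0.045348 = 1.2411.
⟨E⟩ = 32.916 meV, ⟨E²⟩ = 6079.0 meV².
C_V/k_B = (⟨E²⟩ − ⟨E⟩²)/(kT)² = (6079.0 − 1083.5)/7903.2 = 0.632.

0.632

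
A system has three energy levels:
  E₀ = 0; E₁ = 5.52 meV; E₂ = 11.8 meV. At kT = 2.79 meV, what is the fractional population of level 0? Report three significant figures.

Eᵢ/kT = 0, 1.9785, 4.2294.
Z = Σ e^(−Eᵢ/kT) = e^(−0) + e^(−1.9785) + e^(−4.2294) = 1.0000 + 0.13828 + 0.014561 = 1.1528.
P₀ = e^(−E₀/kT) / Z = 1.0000/1.1528 = 0.867.

0.867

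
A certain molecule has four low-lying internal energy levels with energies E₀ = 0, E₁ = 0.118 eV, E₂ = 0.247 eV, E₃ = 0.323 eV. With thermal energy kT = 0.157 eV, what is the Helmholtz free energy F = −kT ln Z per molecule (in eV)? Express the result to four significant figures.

-0.09287 eV

Eᵢ/kT = 0, 0.751592, 1.57325, 2.05732.
Z = Σ e^(−Eᵢ/kT) = e^(−0) + e^(−0.751592) + e^(−1.57325) + e^(−2.05732) = 1.00000 + 0.471615 + 0.207370 + 0.127796 = 1.80678.
F = −kT ln Z = −0.157 × ln(1.80678) = −0.157 × 0.591546 = -0.09287 eV.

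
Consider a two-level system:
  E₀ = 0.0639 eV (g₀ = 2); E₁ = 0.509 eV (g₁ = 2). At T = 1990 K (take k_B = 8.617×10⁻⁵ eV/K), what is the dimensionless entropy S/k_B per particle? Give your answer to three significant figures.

0.945

k_BT = 8.617×10⁻⁵ × 1990 K = 0.17148 eV.
Eᵢ/kT = 0.37264, 2.9683.
Z = Σ gᵢe^(−Eᵢ/kT) = 2·e^(−0.37264) + 2·e^(−2.9683) = 1.3778 + 0.10278 = 1.4806.
⟨E⟩ = Σ EᵢPᵢ = 0.094797 eV.
S/k_B = ln Z + ⟨E⟩/kT = ln(1.4806) + 0.094797/0.17148 = 0.39245 + 0.55282 = 0.945.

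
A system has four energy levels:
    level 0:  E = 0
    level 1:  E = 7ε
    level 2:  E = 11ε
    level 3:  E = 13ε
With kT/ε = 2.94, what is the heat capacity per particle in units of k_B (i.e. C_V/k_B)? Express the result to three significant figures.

0.864

Eᵢ/kT = 0, 2.3810, 3.7415, 4.4218.
Z = Σ e^(−Eᵢ/kT) = e^(−0) + e^(−2.3810) + e^(−3.7415) + e^(−4.4218) = 1.0000 + 0.092458 + 0.023718 + 0.012013 = 1.1282.
⟨E⟩ = 0.94334 ε, ⟨E²⟩ = 8.3589 ε².
C_V/k_B = (⟨E²⟩ − ⟨E⟩²)/(kT)² = (8.3589 − 0.88989)/8.6436 = 0.864.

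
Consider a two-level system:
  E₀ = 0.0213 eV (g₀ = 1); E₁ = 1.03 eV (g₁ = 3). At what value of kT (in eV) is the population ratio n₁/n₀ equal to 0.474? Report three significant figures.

0.547 eV

n₁/n₀ = (g₁/g₀) exp[−(E₁−E₀)/kT] = 0.474.
⇒ (E₁−E₀)/kT = ln((3/1)/0.474) = ln(6.3291) = 1.8452.
kT = 1.0087 eV / 1.8452 = 0.547 eV.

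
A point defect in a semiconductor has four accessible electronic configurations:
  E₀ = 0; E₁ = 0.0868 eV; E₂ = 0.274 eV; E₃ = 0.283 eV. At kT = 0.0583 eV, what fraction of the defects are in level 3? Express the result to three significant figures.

Eᵢ/kT = 0, 1.4889, 4.6998, 4.8542.
Z = Σ e^(−Eᵢ/kT) = e^(−0) + e^(−1.4889) + e^(−4.6998) + e^(−4.8542) = 1.0000 + 0.22562 + 0.0090971 + 0.0077956 = 1.2425.
P₃ = e^(−E₃/kT) / Z = 0.0077956/1.2425 = 0.00627.

0.00627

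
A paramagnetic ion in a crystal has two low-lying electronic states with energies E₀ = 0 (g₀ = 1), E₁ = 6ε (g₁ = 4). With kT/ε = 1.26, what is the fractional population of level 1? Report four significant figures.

Eᵢ/kT = 0, 4.76190.
Z = Σ gᵢe^(−Eᵢ/kT) = 1·e^(−0) + 4·e^(−4.76190) = 1.00000 + 0.0341974 = 1.03420.
P₁ = g₁ e^(−E₁/kT) / Z = 0.0341974/1.03420 = 0.03307.

0.03307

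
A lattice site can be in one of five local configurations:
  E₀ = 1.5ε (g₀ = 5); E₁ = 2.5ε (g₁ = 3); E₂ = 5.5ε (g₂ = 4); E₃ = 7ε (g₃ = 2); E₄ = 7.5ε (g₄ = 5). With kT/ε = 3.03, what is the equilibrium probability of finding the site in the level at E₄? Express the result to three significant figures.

Eᵢ/kT = 0.49505, 0.82508, 1.8152, 2.3102, 2.4752.
Z = Σ gᵢe^(−Eᵢ/kT) = 5·e^(−0.49505) + 3·e^(−0.82508) + 4·e^(−1.8152) + 2·e^(−2.3102) + 5·e^(−2.4752) = 3.0477 + 1.3146 + 0.65122 + 0.19848 + 0.42073 = 5.6327.
P₄ = g₄ e^(−E₄/kT) / Z = 0.42073/5.6327 = 0.0747.

0.0747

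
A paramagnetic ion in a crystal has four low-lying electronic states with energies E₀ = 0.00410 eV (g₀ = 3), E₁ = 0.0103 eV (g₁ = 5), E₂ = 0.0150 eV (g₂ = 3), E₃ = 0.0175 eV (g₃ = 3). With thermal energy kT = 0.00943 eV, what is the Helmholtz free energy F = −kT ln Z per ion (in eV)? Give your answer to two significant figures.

-0.015 eV

Eᵢ/kT = 0.4348, 1.092, 1.591, 1.856.
Z = Σ gᵢe^(−Eᵢ/kT) = 3·e^(−0.4348) + 5·e^(−1.092) + 3·e^(−1.591) + 3·e^(−1.856) = 1.942 + 1.678 + 0.6112 + 0.4689 = 4.700.
F = −kT ln Z = −0.00943 × ln(4.700) = −0.00943 × 1.548 = -0.015 eV.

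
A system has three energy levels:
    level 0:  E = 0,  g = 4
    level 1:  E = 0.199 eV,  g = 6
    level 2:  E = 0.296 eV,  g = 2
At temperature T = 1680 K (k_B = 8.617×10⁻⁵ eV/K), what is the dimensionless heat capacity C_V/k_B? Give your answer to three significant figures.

k_BT = 8.617×10⁻⁵ × 1680 K = 0.14477 eV.
Eᵢ/kT = 0, 1.3746, 2.0446.
Z = Σ gᵢe^(−Eᵢ/kT) = 4·e^(−0) + 6·e^(−1.3746) + 2·e^(−2.0446) = 4.0000 + 1.5176 + 0.25886 = 5.7765.
⟨E⟩ = 0.065546 eV, ⟨E²⟩ = 0.014330 eV².
C_V/k_B = (⟨E²⟩ − ⟨E⟩²)/(kT)² = (0.014330 − 0.0042963)/0.020958 = 0.479.

0.479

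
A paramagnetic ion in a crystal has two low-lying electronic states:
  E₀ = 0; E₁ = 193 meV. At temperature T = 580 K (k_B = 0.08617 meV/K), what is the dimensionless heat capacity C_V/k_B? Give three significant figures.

0.301

k_BT = 0.08617 × 580 K = 49.979 meV.
Eᵢ/kT = 0, 3.8616.
Z = Σ e^(−Eᵢ/kT) = e^(−0) + e^(−3.8616) = 1.0000 + 0.021034 = 1.0210.
⟨E⟩ = 3.9761 meV, ⟨E²⟩ = 767.38 meV².
C_V/k_B = (⟨E²⟩ − ⟨E⟩²)/(kT)² = (767.38 − 15.809)/2497.9 = 0.301.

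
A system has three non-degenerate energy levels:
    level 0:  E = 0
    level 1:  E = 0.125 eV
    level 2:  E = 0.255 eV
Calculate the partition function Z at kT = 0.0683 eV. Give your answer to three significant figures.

Eᵢ/kT = 0, 1.8302, 3.7335.
Z = Σ e^(−Eᵢ/kT) = e^(−0) + e^(−1.8302) + e^(−3.7335) = 1.0000 + 0.16038 + 0.023909 = 1.1843.

Z = 1.18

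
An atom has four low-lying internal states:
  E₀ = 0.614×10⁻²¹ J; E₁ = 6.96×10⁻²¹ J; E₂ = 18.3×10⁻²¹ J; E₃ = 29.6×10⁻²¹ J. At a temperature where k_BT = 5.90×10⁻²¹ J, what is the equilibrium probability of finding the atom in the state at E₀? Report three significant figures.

Eᵢ/kT = 0.10407, 1.1797, 3.1017, 5.0169.
Z = Σ e^(−Eᵢ/kT) = e^(−0.10407) + e^(−1.1797) + e^(−3.1017) + e^(−5.0169) = 0.90116 + 0.30737 + 0.044973 + 0.0066250 = 1.2601.
P₀ = e^(−E₀/kT) / Z = 0.90116/1.2601 = 0.715.

0.715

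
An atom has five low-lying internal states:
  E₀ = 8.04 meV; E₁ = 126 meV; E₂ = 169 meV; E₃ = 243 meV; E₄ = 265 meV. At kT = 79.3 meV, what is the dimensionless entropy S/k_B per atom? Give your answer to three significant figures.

0.980

Eᵢ/kT = 0.10139, 1.5889, 2.1311, 3.0643, 3.3417.
Z = Σ e^(−Eᵢ/kT) = e^(−0.10139) + e^(−1.5889) + e^(−2.1311) + e^(−3.0643) + e^(−3.3417) = 0.90358 + 0.20415 + 0.11871 + 0.046687 + 0.035377 = 1.3085.
⟨E⟩ = Σ EᵢPᵢ = 56.377 meV.
S/k_B = ln Z + ⟨E⟩/kT = ln(1.3085) + 56.377/79.3 = 0.26888 + 0.71093 = 0.980.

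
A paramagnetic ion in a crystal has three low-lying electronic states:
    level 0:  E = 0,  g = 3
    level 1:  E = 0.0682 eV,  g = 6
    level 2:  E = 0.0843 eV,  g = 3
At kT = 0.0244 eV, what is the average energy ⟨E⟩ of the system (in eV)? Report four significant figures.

0.009532 eV

Eᵢ/kT = 0, 2.79508, 3.45492.
Z = Σ gᵢe^(−Eᵢ/kT) = 3·e^(−0) + 6·e^(−2.79508) + 3·e^(−3.45492) = 3.00000 + 0.366660 + 0.0947695 = 3.46143.
⟨E⟩ = Σ Eᵢ gᵢe^(−Eᵢ/kT) / Z = (0·3.00000 + 0.0682·0.366660 + 0.0843·0.0947695) / 3.46143 = 0.009532 eV.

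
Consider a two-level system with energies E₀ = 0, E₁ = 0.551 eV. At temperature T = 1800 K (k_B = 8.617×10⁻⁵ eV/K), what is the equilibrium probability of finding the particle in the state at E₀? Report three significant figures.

0.972

k_BT = 8.617×10⁻⁵ × 1800 K = 0.15511 eV.
Eᵢ/kT = 0, 3.5523.
Z = Σ e^(−Eᵢ/kT) = e^(−0) + e^(−3.5523) = 1.0000 + 0.028659 = 1.0287.
P₀ = e^(−E₀/kT) / Z = 1.0000/1.0287 = 0.972.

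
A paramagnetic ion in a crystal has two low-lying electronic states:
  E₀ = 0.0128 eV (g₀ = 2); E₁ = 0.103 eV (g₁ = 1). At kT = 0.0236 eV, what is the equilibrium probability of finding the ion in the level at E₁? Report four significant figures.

0.01082

Eᵢ/kT = 0.542373, 4.36441.
Z = Σ gᵢe^(−Eᵢ/kT) = 2·e^(−0.542373) + 1·e^(−4.36441) = 1.16273 + 0.0127222 = 1.17545.
P₁ = g₁ e^(−E₁/kT) / Z = 0.0127222/1.17545 = 0.01082.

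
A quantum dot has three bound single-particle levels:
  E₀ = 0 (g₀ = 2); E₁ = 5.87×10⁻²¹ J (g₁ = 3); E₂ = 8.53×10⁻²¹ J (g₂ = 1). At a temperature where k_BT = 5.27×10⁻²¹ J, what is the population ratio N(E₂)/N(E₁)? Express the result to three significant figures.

0.201

n₂/n₁ = (g₂/g₁) exp[−(E₂−E₁)/kT] = (1/3) × exp(−(2.66 ×10⁻²¹ J)/(5.27 ×10⁻²¹ J)) = (1/3) × exp(-0.50474) = 0.201.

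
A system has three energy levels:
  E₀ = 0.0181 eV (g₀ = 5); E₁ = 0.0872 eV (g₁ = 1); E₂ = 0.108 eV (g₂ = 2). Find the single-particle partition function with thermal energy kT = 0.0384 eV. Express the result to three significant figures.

Eᵢ/kT = 0.47135, 2.2708, 2.8125.
Z = Σ gᵢe^(−Eᵢ/kT) = 5·e^(−0.47135) + 1·e^(−2.2708) + 2·e^(−2.8125) = 3.1208 + 0.10323 + 0.12011 = 3.3441.

Z = 3.34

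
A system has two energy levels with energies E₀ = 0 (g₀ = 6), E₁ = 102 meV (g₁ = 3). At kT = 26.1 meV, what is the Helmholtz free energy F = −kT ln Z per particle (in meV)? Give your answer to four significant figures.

-47.03 meV

Eᵢ/kT = 0, 3.90805.
Z = Σ gᵢe^(−Eᵢ/kT) = 6·e^(−0) + 3·e^(−3.90805) = 6.00000 + 0.0602389 = 6.06024.
F = −kT ln Z = −26.1 × ln(6.06024) = −26.1 × 1.80175 = -47.03 meV.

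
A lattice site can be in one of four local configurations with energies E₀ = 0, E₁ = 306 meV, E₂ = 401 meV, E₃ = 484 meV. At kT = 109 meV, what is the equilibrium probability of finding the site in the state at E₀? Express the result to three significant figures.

Eᵢ/kT = 0, 2.8073, 3.6789, 4.4404.
Z = Σ e^(−Eᵢ/kT) = e^(−0) + e^(−2.8073) + e^(−3.6789) + e^(−4.4404) = 1.0000 + 0.060368 + 0.025251 + 0.011791 = 1.0974.
P₀ = e^(−E₀/kT) / Z = 1.0000/1.0974 = 0.911.

0.911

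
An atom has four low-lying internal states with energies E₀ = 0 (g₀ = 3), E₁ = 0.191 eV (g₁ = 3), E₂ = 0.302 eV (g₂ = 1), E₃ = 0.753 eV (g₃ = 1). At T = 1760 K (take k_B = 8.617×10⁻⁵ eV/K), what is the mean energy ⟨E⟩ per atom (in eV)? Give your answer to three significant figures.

0.0523 eV

k_BT = 8.617×10⁻⁵ × 1760 K = 0.15166 eV.
Eᵢ/kT = 0, 1.2594, 1.9913, 4.9651.
Z = Σ gᵢe^(−Eᵢ/kT) = 3·e^(−0) + 3·e^(−1.2594) + 1·e^(−1.9913) + 1·e^(−4.9651) = 3.0000 + 0.85147 + 0.13652 + 0.0069773 = 3.9950.
⟨E⟩ = Σ Eᵢ gᵢe^(−Eᵢ/kT) / Z = (0·3.0000 + 0.191·0.85147 + 0.302·0.13652 + 0.753·0.0069773) / 3.9950 = 0.0523 eV.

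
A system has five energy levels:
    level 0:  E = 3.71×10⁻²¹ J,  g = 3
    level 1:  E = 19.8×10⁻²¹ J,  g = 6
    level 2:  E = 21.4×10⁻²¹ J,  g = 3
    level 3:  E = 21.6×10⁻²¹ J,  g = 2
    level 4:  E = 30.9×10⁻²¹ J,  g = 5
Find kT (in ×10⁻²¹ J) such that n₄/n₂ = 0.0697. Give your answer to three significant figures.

n₄/n₂ = (g₄/g₂) exp[−(E₄−E₂)/kT] = 0.0697.
⇒ (E₄−E₂)/kT = ln((5/3)/0.0697) = ln(23.912) = 3.1744.
kT = 9.5 ×10⁻²¹ J / 3.1744 = 2.99 ×10⁻²¹ J.

2.99 ×10⁻²¹ J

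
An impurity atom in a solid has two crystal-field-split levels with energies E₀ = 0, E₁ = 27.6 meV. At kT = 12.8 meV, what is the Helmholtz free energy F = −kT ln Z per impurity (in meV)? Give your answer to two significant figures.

Eᵢ/kT = 0, 2.156.
Z = Σ e^(−Eᵢ/kT) = e^(−0) + e^(−2.156) = 1.000 + 0.1158 = 1.116.
F = −kT ln Z = −12.8 × ln(1.116) = −12.8 × 0.1098 = -1.4 meV.

-1.4 meV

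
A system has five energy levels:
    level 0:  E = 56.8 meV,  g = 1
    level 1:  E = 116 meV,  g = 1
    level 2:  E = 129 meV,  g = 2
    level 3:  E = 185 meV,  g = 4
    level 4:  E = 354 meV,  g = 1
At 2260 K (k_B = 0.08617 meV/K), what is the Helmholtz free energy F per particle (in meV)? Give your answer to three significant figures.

-272 meV

k_BT = 0.08617 × 2260 K = 194.74 meV.
Eᵢ/kT = 0.29167, 0.59567, 0.66242, 0.94998, 1.8178.
Z = Σ gᵢe^(−Eᵢ/kT) = 1·e^(−0.29167) + 1·e^(−0.59567) + 2·e^(−0.66242) + 4·e^(−0.94998) + 1·e^(−1.8178) = 0.74702 + 0.55119 + 1.0312 + 1.5470 + 0.16238 = 4.0388.
F = −kT ln Z = −194.74 × ln(4.0388) = −194.74 × 1.3959 = -272 meV.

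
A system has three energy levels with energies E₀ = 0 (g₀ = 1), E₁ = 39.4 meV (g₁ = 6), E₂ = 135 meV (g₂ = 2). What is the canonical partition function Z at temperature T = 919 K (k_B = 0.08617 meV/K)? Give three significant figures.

Z = 5.01

k_BT = 0.08617 × 919 K = 79.190 meV.
Eᵢ/kT = 0, 0.49754, 1.7048.
Z = Σ gᵢe^(−Eᵢ/kT) = 1·e^(−0) + 6·e^(−0.49754) + 2·e^(−1.7048) = 1.0000 + 3.6481 + 0.36362 = 5.0117.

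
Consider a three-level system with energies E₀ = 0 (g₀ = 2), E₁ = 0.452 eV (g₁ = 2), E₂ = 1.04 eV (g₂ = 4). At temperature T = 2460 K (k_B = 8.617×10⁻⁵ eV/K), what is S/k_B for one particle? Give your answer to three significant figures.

k_BT = 8.617×10⁻⁵ × 2460 K = 0.21198 eV.
Eᵢ/kT = 0, 2.1323, 4.9061.
Z = Σ gᵢe^(−Eᵢ/kT) = 2·e^(−0) + 2·e^(−2.1323) + 4·e^(−4.9061) = 2.0000 + 0.23713 + 0.029605 = 2.2667.
⟨E⟩ = Σ EᵢPᵢ = 0.060869 eV.
S/k_B = ln Z + ⟨E⟩/kT = ln(2.2667) + 0.060869/0.21198 = 0.81833 + 0.28715 = 1.11.

1.11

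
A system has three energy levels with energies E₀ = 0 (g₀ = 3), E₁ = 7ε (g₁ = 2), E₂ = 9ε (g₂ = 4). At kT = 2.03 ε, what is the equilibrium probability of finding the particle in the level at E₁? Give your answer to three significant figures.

Eᵢ/kT = 0, 3.4483, 4.4335.
Z = Σ gᵢe^(−Eᵢ/kT) = 3·e^(−0) + 2·e^(−3.4483) + 4·e^(−4.4335) = 3.0000 + 0.063599 + 0.047491 = 3.1111.
P₁ = g₁ e^(−E₁/kT) / Z = 0.063599/3.1111 = 0.0204.

0.0204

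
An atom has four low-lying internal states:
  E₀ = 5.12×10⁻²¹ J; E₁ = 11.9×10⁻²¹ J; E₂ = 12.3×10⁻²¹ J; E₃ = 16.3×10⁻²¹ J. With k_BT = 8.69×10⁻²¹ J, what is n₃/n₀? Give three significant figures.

0.276

n₃/n₀ = exp[−(E₃−E₀)/kT] = exp(−(11.18 ×10⁻²¹ J)/(8.69 ×10⁻²¹ J)) = exp(-1.2865) = 0.276.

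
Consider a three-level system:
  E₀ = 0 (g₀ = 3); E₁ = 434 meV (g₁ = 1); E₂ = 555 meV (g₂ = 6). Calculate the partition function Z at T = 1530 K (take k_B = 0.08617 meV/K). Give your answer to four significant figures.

Z = 3.126

k_BT = 0.08617 × 1530 K = 131.840 meV.
Eᵢ/kT = 0, 3.29187, 4.20965.
Z = Σ gᵢe^(−Eᵢ/kT) = 3·e^(−0) + 1·e^(−3.29187) + 6·e^(−4.20965) = 3.00000 + 0.0371842 + 0.0891094 = 3.12629.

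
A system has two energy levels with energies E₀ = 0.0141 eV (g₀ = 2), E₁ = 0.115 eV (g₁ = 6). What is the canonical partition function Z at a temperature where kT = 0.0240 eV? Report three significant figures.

Eᵢ/kT = 0.58750, 4.7917.
Z = Σ gᵢe^(−Eᵢ/kT) = 2·e^(−0.58750) + 6·e^(−4.7917) = 1.1114 + 0.049790 = 1.1612.

Z = 1.16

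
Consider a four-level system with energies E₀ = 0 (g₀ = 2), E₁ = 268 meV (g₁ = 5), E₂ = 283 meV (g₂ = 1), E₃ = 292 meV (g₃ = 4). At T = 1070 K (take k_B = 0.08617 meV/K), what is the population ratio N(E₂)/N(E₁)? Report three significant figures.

k_BT = 0.08617 × 1070 K = 92.202 meV.
n₂/n₁ = (g₂/g₁) exp[−(E₂−E₁)/kT] = (1/5) × exp(−(15 meV)/(92.202 meV)) = (1/5) × exp(-0.16269) = 0.170.

0.170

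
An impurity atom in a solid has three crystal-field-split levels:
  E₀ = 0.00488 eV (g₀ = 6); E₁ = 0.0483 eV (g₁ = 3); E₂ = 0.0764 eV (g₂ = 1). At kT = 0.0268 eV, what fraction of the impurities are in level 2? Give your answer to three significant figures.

Eᵢ/kT = 0.18209, 1.8022, 2.8507.
Z = Σ gᵢe^(−Eᵢ/kT) = 6·e^(−0.18209) + 3·e^(−1.8022) + 1·e^(−2.8507) = 5.0012 + 0.49481 + 0.057804 = 5.5538.
P₂ = g₂ e^(−E₂/kT) / Z = 0.057804/5.5538 = 0.0104.

0.0104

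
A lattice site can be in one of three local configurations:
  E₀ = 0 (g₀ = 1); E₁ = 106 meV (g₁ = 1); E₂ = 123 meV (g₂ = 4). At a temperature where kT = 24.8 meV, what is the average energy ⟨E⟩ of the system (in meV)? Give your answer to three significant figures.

Eᵢ/kT = 0, 4.2742, 4.9597.
Z = Σ gᵢe^(−Eᵢ/kT) = 1·e^(−0) + 1·e^(−4.2742) + 4·e^(−4.9597) = 1.0000 + 0.013923 + 0.028060 = 1.0420.
⟨E⟩ = Σ Eᵢ gᵢe^(−Eᵢ/kT) / Z = (0·1.0000 + 106·0.013923 + 123·0.028060) / 1.0420 = 4.73 meV.

4.73 meV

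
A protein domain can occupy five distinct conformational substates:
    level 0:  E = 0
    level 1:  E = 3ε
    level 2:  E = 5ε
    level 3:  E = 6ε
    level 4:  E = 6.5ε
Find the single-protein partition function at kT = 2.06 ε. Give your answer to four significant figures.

Z = 1.418

Eᵢ/kT = 0, 1.45631, 2.42718, 2.91262, 3.15534.
Z = Σ e^(−Eᵢ/kT) = e^(−0) + e^(−1.45631) + e^(−2.42718) + e^(−2.91262) + e^(−3.15534) = 1.00000 + 0.233095 + 0.0882854 + 0.0543332 + 0.0426239 = 1.41834.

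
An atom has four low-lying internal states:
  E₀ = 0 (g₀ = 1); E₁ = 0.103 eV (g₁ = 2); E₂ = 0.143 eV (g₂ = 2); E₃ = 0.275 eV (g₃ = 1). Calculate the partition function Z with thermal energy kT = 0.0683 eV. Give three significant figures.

Eᵢ/kT = 0, 1.5081, 2.0937, 4.0264.
Z = Σ gᵢe^(−Eᵢ/kT) = 1·e^(−0) + 2·e^(−1.5081) + 2·e^(−2.0937) + 1·e^(−4.0264) = 1.0000 + 0.44266 + 0.24646 + 0.017838 = 1.7070.

Z = 1.71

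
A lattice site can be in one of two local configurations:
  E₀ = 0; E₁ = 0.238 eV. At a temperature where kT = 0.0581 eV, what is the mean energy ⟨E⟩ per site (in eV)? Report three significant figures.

0.00389 eV

Eᵢ/kT = 0, 4.0964.
Z = Σ e^(−Eᵢ/kT) = e^(−0) + e^(−4.0964) = 1.0000 + 0.016632 = 1.0166.
⟨E⟩ = Σ Eᵢ e^(−Eᵢ/kT) / Z = (0·1.0000 + 0.238·0.016632) / 1.0166 = 0.00389 eV.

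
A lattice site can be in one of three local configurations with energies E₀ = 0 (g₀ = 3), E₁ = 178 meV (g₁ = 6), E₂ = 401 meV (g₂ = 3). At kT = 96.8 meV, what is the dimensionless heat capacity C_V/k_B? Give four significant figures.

0.7726

Eᵢ/kT = 0, 1.83884, 4.14256.
Z = Σ gᵢe^(−Eᵢ/kT) = 3·e^(−0) + 6·e^(−1.83884) + 3·e^(−4.14256) = 3.00000 + 0.954011 + 0.0476464 = 4.00166.
⟨E⟩ = 47.2104 meV, ⟨E²⟩ = 9468.19 meV².
C_V/k_B = (⟨E²⟩ − ⟨E⟩²)/(kT)² = (9468.19 − 2228.82)/9370.24 = 0.7726.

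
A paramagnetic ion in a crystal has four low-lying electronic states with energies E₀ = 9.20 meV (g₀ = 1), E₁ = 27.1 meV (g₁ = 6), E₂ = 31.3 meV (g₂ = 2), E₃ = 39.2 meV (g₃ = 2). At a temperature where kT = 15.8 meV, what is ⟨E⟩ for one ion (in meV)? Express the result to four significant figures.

23.83 meV

Eᵢ/kT = 0.582278, 1.71519, 1.98101, 2.48101.
Z = Σ gᵢe^(−Eᵢ/kT) = 1·e^(−0.582278) + 6·e^(−1.71519) + 2·e^(−1.98101) + 2·e^(−2.48101) = 0.558624 + 1.07958 + 0.275860 + 0.167317 = 2.08138.
⟨E⟩ = Σ Eᵢ gᵢe^(−Eᵢ/kT) / Z = (9.20·0.558624 + 27.1·1.07958 + 31.3·0.275860 + 39.2·0.167317) / 2.08138 = 23.83 meV.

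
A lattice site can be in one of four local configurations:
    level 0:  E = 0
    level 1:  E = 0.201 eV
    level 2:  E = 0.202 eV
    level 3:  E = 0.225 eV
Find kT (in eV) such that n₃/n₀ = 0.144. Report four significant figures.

n₃/n₀ = exp[−(E₃−E₀)/kT] = 0.144.
⇒ (E₃−E₀)/kT = ln(1/0.144) = ln(6.94444) = 1.93794.
kT = 0.225 eV / 1.93794 = 0.1161 eV.

0.1161 eV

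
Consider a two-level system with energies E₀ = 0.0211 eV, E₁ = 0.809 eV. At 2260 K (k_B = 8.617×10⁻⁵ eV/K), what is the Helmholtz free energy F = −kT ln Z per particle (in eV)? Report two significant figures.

0.018 eV

k_BT = 8.617×10⁻⁵ × 2260 K = 0.1947 eV.
Eᵢ/kT = 0.1084, 4.155.
Z = Σ e^(−Eᵢ/kT) = e^(−0.1084) + e^(−4.155) = 0.8973 + 0.01569 = 0.9130.
F = −kT ln Z = −0.1947 × ln(0.9130) = −0.1947 × -0.09102 = 0.018 eV.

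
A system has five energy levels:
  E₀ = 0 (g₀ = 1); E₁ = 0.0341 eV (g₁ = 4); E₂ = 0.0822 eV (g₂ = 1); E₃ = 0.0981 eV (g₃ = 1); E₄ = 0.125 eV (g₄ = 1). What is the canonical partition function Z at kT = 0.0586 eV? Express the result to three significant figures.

Eᵢ/kT = 0, 0.58191, 1.4027, 1.6741, 2.1331.
Z = Σ gᵢe^(−Eᵢ/kT) = 1·e^(−0) + 4·e^(−0.58191) + 1·e^(−1.4027) + 1·e^(−1.6741) + 1·e^(−2.1331) = 1.0000 + 2.2353 + 0.24593 + 0.18748 + 0.11847 = 3.7872.

Z = 3.79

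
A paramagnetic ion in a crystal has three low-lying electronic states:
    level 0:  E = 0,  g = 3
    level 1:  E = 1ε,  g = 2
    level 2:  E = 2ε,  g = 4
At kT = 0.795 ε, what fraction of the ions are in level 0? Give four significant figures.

0.7709

Eᵢ/kT = 0, 1.25786, 2.51572.
Z = Σ gᵢe^(−Eᵢ/kT) = 3·e^(−0) + 2·e^(−1.25786) + 4·e^(−2.51572) = 3.00000 + 0.568523 + 0.323219 = 3.89174.
P₀ = g₀ e^(−E₀/kT) / Z = 3.00000/3.89174 = 0.7709.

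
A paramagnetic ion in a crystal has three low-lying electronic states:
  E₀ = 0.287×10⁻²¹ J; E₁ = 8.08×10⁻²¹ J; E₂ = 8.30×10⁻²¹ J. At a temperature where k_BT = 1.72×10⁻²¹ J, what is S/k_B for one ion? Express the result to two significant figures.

0.11

Eᵢ/kT = 0.1669, 4.698, 4.826.
Z = Σ e^(−Eᵢ/kT) = e^(−0.1669) + e^(−4.698) + e^(−4.826) = 0.8463 + 0.009113 + 0.008019 = 0.8634.
⟨E⟩ = Σ EᵢPᵢ = 0.4437 ×10⁻²¹ J.
S/k_B = ln Z + ⟨E⟩/kT = ln(0.8634) + 0.4437/1.72 = -0.1469 + 0.2580 = 0.11.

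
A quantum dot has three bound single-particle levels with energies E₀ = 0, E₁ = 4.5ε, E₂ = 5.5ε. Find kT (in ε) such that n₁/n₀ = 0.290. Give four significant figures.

3.635 ε

n₁/n₀ = exp[−(E₁−E₀)/kT] = 0.290.
⇒ (E₁−E₀)/kT = ln(1/0.290) = ln(3.44828) = 1.23788.
kT = 4.5ε / 1.23788 = 3.635 ε.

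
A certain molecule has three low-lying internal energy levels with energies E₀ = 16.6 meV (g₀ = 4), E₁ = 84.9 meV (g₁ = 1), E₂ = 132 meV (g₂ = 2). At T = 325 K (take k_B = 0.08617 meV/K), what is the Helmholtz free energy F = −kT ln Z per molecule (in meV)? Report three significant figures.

-23.0 meV

k_BT = 0.08617 × 325 K = 28.005 meV.
Eᵢ/kT = 0.59275, 3.0316, 4.7134.
Z = Σ gᵢe^(−Eᵢ/kT) = 4·e^(−0.59275) + 1·e^(−3.0316) + 2·e^(−4.7134) = 2.2112 + 0.048238 + 0.017948 = 2.2774.
F = −kT ln Z = −28.005 × ln(2.2774) = −28.005 × 0.82303 = -23.0 meV.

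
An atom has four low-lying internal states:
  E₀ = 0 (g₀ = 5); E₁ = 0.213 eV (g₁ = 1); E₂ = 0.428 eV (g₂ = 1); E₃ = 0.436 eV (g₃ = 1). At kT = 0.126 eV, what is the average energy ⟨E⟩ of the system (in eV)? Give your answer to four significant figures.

0.01282 eV

Eᵢ/kT = 0, 1.69048, 3.39683, 3.46032.
Z = Σ gᵢe^(−Eᵢ/kT) = 5·e^(−0) + 1·e^(−1.69048) + 1·e^(−3.39683) + 1·e^(−3.46032) = 5.00000 + 0.184431 + 0.0334792 + 0.0314197 = 5.24933.
⟨E⟩ = Σ Eᵢ gᵢe^(−Eᵢ/kT) / Z = (0·5.00000 + 0.213·0.184431 + 0.428·0.0334792 + 0.436·0.0314197) / 5.24933 = 0.01282 eV.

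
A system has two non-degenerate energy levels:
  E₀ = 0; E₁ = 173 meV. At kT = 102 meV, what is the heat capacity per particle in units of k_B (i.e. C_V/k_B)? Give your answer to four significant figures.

0.3767

Eᵢ/kT = 0, 1.69608.
Z = Σ e^(−Eᵢ/kT) = e^(−0) + e^(−1.69608) = 1.00000 + 0.183401 = 1.18340.
⟨E⟩ = 26.8112 meV, ⟨E²⟩ = 4638.34 meV².
C_V/k_B = (⟨E²⟩ − ⟨E⟩²)/(kT)² = (4638.34 − 718.840)/10404.0 = 0.3767.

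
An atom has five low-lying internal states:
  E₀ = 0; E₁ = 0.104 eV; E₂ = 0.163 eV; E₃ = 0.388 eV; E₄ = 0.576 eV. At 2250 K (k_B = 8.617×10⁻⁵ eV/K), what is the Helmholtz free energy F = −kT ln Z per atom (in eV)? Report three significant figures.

-0.153 eV

k_BT = 8.617×10⁻⁵ × 2250 K = 0.19388 eV.
Eᵢ/kT = 0, 0.53641, 0.84073, 2.0012, 2.9709.
Z = Σ e^(−Eᵢ/kT) = e^(−0) + e^(−0.53641) + e^(−0.84073) + e^(−2.0012) + e^(−2.9709) = 1.0000 + 0.58484 + 0.43140 + 0.13517 + 0.051257 = 2.2027.
F = −kT ln Z = −0.19388 × ln(2.2027) = −0.19388 × 0.78968 = -0.153 eV.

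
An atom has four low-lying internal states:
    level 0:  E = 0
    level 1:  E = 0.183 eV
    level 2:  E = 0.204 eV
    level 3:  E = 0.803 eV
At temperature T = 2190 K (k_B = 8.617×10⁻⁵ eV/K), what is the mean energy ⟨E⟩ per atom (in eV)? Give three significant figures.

k_BT = 8.617×10⁻⁵ × 2190 K = 0.18871 eV.
Eᵢ/kT = 0, 0.96974, 1.0810, 4.2552.
Z = Σ e^(−Eᵢ/kT) = e^(−0) + e^(−0.96974) + e^(−1.0810) + e^(−4.2552) = 1.0000 + 0.37918 + 0.33926 + 0.014190 = 1.7326.
⟨E⟩ = Σ Eᵢ e^(−Eᵢ/kT) / Z = (0·1.0000 + 0.183·0.37918 + 0.204·0.33926 + 0.803·0.014190) / 1.7326 = 0.0866 eV.

0.0866 eV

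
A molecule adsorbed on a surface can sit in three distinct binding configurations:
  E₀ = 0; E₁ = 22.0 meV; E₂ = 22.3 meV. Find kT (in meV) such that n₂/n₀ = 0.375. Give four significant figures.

22.74 meV

n₂/n₀ = exp[−(E₂−E₀)/kT] = 0.375.
⇒ (E₂−E₀)/kT = ln(1/0.375) = ln(2.66667) = 0.980831.
kT = 22.3 meV / 0.980831 = 22.74 meV.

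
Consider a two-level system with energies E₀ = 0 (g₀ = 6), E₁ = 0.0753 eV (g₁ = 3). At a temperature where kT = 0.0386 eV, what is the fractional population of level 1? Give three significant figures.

Eᵢ/kT = 0, 1.9508.
Z = Σ gᵢe^(−Eᵢ/kT) = 6·e^(−0) + 3·e^(−1.9508) = 6.0000 + 0.42648 = 6.4265.
P₁ = g₁ e^(−E₁/kT) / Z = 0.42648/6.4265 = 0.0664.

0.0664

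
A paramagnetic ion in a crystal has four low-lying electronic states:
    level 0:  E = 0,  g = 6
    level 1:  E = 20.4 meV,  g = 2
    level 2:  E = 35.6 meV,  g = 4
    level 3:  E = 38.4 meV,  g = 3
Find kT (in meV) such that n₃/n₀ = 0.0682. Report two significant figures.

19 meV

n₃/n₀ = (g₃/g₀) exp[−(E₃−E₀)/kT] = 0.0682.
⇒ (E₃−E₀)/kT = ln((3/6)/0.0682) = ln(7.331) = 1.992.
kT = 38.4 meV / 1.992 = 19 meV.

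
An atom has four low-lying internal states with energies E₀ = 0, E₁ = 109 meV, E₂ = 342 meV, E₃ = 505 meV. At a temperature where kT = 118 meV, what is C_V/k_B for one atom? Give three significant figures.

0.560

Eᵢ/kT = 0, 0.92373, 2.8983, 4.2797.
Z = Σ e^(−Eᵢ/kT) = e^(−0) + e^(−0.92373) + e^(−2.8983) + e^(−4.2797) = 1.0000 + 0.39704 + 0.055117 + 0.013847 = 1.4660.
⟨E⟩ = 47.149 meV, ⟨E²⟩ = 10024 meV².
C_V/k_B = (⟨E²⟩ − ⟨E⟩²)/(kT)² = (10024 − 2223.0)/13924 = 0.560.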